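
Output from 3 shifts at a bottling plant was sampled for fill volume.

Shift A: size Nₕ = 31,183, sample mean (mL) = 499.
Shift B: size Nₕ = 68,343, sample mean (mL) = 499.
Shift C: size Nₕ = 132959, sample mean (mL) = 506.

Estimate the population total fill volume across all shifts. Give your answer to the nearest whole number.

A: 31183·499 = 15560317
B: 68343·499 = 34103157
C: 132959·506 = 67277254
τ̂ = Σ Nₕx̄ₕ = 116940728.

116940728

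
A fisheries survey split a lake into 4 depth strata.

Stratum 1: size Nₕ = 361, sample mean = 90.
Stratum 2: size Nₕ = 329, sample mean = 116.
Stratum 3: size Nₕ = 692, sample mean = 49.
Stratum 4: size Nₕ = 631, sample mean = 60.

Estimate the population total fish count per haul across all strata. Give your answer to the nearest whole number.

142422

Population total = Σ Nₕ·x̄ₕ (each stratum's size times its mean).
361·90 + 329·116 + 692·49 + 631·60 = 32490 + 38164 + 33908 + 37860 = 142422.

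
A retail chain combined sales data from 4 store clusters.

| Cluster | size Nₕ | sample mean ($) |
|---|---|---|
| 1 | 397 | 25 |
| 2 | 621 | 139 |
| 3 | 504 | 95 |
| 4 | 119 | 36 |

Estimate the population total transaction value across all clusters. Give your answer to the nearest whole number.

148408

1: 397·25 = 9925
2: 621·139 = 86319
3: 504·95 = 47880
4: 119·36 = 4284
τ̂ = Σ Nₕx̄ₕ = 148408.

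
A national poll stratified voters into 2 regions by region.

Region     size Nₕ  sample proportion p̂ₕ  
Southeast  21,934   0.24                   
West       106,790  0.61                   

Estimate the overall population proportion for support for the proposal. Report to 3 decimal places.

N = 21934 + 106790 = 128724.
Overall proportion = Σ (Nₕ/N)·p̂ₕ.
Σ Nₕp̂ₕ = 5264.16 + 65141.9 = 70406.06.
70406.06 / 128724 = 0.54695... → 0.547.

0.547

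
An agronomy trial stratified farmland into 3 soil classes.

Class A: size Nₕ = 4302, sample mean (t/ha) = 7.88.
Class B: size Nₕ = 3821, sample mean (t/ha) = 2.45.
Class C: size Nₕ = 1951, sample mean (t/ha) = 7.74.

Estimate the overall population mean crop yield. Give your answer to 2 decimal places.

N = 4302 + 3821 + 1951 = 10074.
Overall mean = Σ (Nₕ/N)·x̄ₕ — weight by population share, not a simple average.
Σ Nₕx̄ₕ = 4302·7.88 + 3821·2.45 + 1951·7.74 = 33899.76 + 9361.45 + 15100.74 = 58361.95.
Divide by N: 58361.95 / 10074 = 5.7933... → 5.79.

5.79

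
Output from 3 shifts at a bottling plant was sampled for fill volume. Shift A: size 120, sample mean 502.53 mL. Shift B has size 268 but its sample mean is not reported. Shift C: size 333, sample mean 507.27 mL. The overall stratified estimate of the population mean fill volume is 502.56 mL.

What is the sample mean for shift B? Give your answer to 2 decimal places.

N = 120 + 268 + 333 = 721.
Overall total = μ·N = 502.56·721 = 362345.76.
Subtract the known strata: 120·502.53 + 333·507.27 = 229224.51.
Remaining total for shift B: 362345.76 − 229224.51 = 133121.25.
Divide by its size: 133121.25 / 268 = 496.7211... → 496.72.

496.72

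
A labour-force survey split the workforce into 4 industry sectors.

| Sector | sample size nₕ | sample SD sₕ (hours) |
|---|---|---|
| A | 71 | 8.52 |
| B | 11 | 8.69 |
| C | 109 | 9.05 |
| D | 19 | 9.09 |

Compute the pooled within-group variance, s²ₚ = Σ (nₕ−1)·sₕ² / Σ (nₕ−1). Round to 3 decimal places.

Degrees of freedom: 70 + 10 + 108 + 18 = 206.
Σ(nₕ−1)sₕ² = 70·72.5904 + 10·75.5161 + 108·81.9025 + 18·82.6281 = 16169.2648.
s²ₚ = 16169.2648 / 206 = 78.49158... → 78.492.

78.492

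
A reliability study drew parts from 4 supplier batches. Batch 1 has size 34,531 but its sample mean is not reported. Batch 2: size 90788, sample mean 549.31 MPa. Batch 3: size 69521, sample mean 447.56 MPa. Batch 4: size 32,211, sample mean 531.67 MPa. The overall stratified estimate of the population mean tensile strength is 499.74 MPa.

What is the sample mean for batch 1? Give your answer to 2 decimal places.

444.68

N = 34531 + 90788 + 69521 + 32211 = 227051.
Overall total = μ·N = 499.74·227051 = 113466466.74.
Subtract the known strata: 90788·549.31 + 69521·447.56 + 32211·531.67 = 98111197.41.
Remaining total for batch 1: 113466466.74 − 98111197.41 = 15355269.33.
Divide by its size: 15355269.33 / 34531 = 444.6807... → 444.68.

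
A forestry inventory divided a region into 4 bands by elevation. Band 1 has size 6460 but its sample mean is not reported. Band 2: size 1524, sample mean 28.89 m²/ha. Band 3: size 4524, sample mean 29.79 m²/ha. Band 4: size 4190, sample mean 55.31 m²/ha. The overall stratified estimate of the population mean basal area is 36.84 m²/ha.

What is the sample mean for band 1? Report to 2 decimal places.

31.67

N = 6460 + 1524 + 4524 + 4190 = 16698.
Overall total = μ·N = 36.84·16698 = 615154.32.
Subtract the known strata: 1524·28.89 + 4524·29.79 + 4190·55.31 = 410547.22.
Remaining total for band 1: 615154.32 − 410547.22 = 204607.1.
Divide by its size: 204607.1 / 6460 = 31.6729... → 31.67.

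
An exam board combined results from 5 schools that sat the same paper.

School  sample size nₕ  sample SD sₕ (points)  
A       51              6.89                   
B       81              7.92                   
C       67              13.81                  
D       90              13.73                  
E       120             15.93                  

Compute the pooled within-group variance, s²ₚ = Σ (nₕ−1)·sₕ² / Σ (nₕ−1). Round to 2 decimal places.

165.73

Degrees of freedom: 50 + 80 + 66 + 89 + 119 = 404.
Σ(nₕ−1)sₕ² = 50·47.4721 + 80·62.7264 + 66·190.7161 + 89·188.5129 + 119·253.7649 = 66954.6508.
s²ₚ = 66954.6508 / 404 = 165.7293... → 165.73.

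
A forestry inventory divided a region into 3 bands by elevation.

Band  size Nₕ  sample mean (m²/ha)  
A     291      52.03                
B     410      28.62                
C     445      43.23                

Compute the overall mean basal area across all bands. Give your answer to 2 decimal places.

N = 291 + 410 + 445 = 1146.
Overall mean = Σ (Nₕ/N)·x̄ₕ — weight by population share, not a simple average.
Σ Nₕx̄ₕ = 291·52.03 + 410·28.62 + 445·43.23 = 15140.73 + 11734.2 + 19237.35 = 46112.28.
Divide by N: 46112.28 / 1146 = 40.2376... → 40.24.

40.24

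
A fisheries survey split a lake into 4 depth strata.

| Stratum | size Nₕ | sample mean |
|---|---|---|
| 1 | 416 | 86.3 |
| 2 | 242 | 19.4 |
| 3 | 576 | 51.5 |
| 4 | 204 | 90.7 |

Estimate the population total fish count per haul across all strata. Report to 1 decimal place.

1: 416·86.3 = 35900.8
2: 242·19.4 = 4694.8
3: 576·51.5 = 29664
4: 204·90.7 = 18502.8
τ̂ = Σ Nₕx̄ₕ = 88762.4.

88762.4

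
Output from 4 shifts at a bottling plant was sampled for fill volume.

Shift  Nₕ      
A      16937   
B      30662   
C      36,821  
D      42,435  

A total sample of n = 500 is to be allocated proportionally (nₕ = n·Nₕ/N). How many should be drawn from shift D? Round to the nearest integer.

167

Share of shift D = 42435/126855 = 0.33452.
Allocate 500 × 0.33452 = 167.258... → 167.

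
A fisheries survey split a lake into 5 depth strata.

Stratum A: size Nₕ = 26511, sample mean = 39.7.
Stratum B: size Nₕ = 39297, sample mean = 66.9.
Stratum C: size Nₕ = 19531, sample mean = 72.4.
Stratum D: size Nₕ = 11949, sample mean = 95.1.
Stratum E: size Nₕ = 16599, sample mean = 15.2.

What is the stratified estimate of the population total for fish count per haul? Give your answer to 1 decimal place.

6484155.1

A: 26511·39.7 = 1052486.7
B: 39297·66.9 = 2628969.3
C: 19531·72.4 = 1414044.4
D: 11949·95.1 = 1136349.9
E: 16599·15.2 = 252304.8
τ̂ = Σ Nₕx̄ₕ = 6484155.1.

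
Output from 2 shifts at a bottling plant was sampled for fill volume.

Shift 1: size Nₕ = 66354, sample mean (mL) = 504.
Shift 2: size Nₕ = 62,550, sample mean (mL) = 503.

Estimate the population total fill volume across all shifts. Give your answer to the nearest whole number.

1: 66354·504 = 33442416
2: 62550·503 = 31462650
τ̂ = Σ Nₕx̄ₕ = 64905066.

64905066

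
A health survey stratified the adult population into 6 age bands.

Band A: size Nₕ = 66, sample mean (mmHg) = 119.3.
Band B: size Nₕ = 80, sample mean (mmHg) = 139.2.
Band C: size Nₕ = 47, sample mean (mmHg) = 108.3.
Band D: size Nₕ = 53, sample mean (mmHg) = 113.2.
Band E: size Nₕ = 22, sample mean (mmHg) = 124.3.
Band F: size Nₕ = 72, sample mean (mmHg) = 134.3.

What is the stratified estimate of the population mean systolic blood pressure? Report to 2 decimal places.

x̄_st = (Σ Nₕx̄ₕ) / (Σ Nₕ) = (66·119.3 + 80·139.2 + 47·108.3 + 53·113.2 + 22·124.3 + 72·134.3) / 340
= 42503.7 / 340 = 125.0109... → 125.01.

125.01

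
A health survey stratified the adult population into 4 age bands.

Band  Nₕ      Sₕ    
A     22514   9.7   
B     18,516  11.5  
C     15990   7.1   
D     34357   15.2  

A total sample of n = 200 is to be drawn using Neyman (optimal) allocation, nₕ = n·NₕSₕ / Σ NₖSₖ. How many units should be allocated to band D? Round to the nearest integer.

98

A: NₕSₕ = 22514·9.7 = 218385.8
B: NₕSₕ = 18516·11.5 = 212934
C: NₕSₕ = 15990·7.1 = 113529
D: NₕSₕ = 34357·15.2 = 522226.4
Σ NₕSₕ = 1067075.2.
n_D = 200·522226.4/1067075.2 = 97.880... → 98.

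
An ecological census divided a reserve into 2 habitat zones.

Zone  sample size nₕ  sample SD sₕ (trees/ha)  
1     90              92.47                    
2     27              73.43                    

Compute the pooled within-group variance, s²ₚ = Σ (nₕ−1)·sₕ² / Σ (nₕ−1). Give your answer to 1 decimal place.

Degrees of freedom: 89 + 26 = 115.
Σ(nₕ−1)sₕ² = 89·8550.7009 + 26·5391.9649 = 901203.4675.
s²ₚ = 901203.4675 / 115 = 7836.552... → 7836.6.

7836.6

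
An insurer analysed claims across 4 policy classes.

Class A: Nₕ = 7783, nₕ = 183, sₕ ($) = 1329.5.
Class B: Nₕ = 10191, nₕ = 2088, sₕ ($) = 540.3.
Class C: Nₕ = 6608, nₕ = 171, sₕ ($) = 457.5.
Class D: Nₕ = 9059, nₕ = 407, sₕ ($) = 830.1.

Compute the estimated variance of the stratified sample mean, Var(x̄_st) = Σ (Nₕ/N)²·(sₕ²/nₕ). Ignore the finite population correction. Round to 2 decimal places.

N = 33641; Wₕ = Nₕ/N.
class A: (7783/33641)²·1329.5²/183 = 516.98966
class B: (10191/33641)²·540.3²/2088 = 12.83025
class C: (6608/33641)²·457.5²/171 = 47.22678
class D: (9059/33641)²·830.1²/407 = 122.76912
Sum = 699.81582 → 699.82.

699.82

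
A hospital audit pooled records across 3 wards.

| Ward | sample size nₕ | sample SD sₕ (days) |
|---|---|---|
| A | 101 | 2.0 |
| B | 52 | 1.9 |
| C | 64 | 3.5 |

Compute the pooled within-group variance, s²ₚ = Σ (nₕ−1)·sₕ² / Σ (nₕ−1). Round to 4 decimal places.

6.3358

Degrees of freedom: 100 + 51 + 63 = 214.
Σ(nₕ−1)sₕ² = 100·4 + 51·3.61 + 63·12.25 = 1355.86.
s²ₚ = 1355.86 / 214 = 6.335794... → 6.3358.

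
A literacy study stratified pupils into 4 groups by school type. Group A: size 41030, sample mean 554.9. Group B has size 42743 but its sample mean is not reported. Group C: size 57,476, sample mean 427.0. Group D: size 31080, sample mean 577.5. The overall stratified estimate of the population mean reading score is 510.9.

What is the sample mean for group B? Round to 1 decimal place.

Σ Nₕx̄ₕ = N·μ, so 42743·x̄_B = 172329·510.9 − (41030·554.9 + 57476·427.0 + 31080·577.5).
= 88042886.1 − 65258499 = 22784387.1.
x̄_B = 22784387.1 / 42743 = 533.055... → 533.1.

533.1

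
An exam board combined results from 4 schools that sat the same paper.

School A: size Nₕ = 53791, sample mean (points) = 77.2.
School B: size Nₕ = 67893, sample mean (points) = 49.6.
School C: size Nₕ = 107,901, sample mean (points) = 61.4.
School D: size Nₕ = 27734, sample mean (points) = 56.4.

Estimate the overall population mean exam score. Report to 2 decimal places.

61.05

N = 53791 + 67893 + 107901 + 27734 = 257319.
The stratified mean weights each stratum mean by its population share Nₕ/N.
Σ Nₕx̄ₕ = 53791·77.2 + 67893·49.6 + 107901·61.4 + 27734·56.4 = 4152665.2 + 3367492.8 + 6625121.4 + 1564197.6 = 15709477.
Divide by N: 15709477 / 257319 = 61.0506... → 61.05.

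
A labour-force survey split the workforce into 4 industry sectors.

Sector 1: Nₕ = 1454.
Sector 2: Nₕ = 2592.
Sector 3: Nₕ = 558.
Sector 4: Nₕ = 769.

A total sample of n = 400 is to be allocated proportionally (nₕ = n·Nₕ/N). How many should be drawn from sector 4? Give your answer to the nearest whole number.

57

N = 1454 + 2592 + 558 + 769 = 5373.
n_4 = 400·769/5373 = 57.249... → 57.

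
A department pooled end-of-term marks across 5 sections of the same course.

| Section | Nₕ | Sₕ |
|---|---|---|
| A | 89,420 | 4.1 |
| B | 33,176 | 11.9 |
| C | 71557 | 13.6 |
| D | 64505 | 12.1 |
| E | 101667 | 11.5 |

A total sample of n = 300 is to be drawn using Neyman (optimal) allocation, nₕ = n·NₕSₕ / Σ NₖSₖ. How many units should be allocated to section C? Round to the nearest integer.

79

Σ NₕSₕ = 89420·4.1 + 33176·11.9 + 71557·13.6 + 64505·12.1 + 101667·11.5 = 3684272.6.
Share for C: 973175.2/3684272.6 = 0.26414.
n_C = 300 × 0.26414 = 79.243... → 79.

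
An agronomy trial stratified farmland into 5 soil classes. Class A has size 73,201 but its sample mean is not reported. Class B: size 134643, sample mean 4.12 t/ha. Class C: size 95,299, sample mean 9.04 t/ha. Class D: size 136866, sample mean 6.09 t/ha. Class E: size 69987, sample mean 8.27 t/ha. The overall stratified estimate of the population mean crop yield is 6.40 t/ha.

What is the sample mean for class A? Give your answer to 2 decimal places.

N = 73201 + 134643 + 95299 + 136866 + 69987 = 509996.
Overall total = μ·N = 6.40·509996 = 3263974.4.
Subtract the known strata: 134643·4.12 + 95299·9.04 + 136866·6.09 + 69987·8.27 = 2828538.55.
Remaining total for class A: 3263974.4 − 2828538.55 = 435435.85.
Divide by its size: 435435.85 / 73201 = 5.9485... → 5.95.

5.95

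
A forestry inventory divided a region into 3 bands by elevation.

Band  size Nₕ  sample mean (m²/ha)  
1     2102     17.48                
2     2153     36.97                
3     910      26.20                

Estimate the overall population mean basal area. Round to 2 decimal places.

x̄_st = (Σ Nₕx̄ₕ) / (Σ Nₕ) = (2102·17.48 + 2153·36.97 + 910·26.20) / 5165
= 140181.37 / 5165 = 27.1406... → 27.14.

27.14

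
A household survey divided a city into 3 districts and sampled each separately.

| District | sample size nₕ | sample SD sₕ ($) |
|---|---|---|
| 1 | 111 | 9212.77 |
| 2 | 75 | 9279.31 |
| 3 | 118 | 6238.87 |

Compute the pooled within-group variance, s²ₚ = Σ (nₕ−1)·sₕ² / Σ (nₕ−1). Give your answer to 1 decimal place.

Degrees of freedom: 110 + 74 + 117 = 301.
Σ(nₕ−1)sₕ² = 110·84875131.0729 + 74·86105594.0761 + 117·38923498.8769 = 20262127748.2477.
s²ₚ = 20262127748.2477 / 301 = 67316039.031... → 67316039.0.

67316039.0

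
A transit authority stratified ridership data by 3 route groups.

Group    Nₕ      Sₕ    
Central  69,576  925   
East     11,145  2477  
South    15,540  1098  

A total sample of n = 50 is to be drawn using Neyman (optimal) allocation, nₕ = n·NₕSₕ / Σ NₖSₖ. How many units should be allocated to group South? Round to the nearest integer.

8

Σ NₕSₕ = 69576·925 + 11145·2477 + 15540·1098 = 109026885.
Share for South: 17062920/109026885 = 0.15650.
n_South = 50 × 0.15650 = 7.825... → 8.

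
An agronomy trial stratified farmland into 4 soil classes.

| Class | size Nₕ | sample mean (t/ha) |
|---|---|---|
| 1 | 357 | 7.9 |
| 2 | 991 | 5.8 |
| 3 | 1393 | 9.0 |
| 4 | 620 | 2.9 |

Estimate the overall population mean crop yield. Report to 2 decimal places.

N = 357 + 991 + 1393 + 620 = 3361.
Overall mean = Σ (Nₕ/N)·x̄ₕ — weight by population share, not a simple average.
Σ Nₕx̄ₕ = 357·7.9 + 991·5.8 + 1393·9.0 + 620·2.9 = 2820.3 + 5747.8 + 12537 + 1798 = 22903.1.
Divide by N: 22903.1 / 3361 = 6.8144... → 6.81.

6.81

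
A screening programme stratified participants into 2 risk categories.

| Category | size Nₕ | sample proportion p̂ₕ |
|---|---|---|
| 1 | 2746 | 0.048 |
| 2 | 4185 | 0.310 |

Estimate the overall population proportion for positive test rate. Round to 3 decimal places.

N = 2746 + 4185 = 6931.
Overall proportion = Σ (Nₕ/N)·p̂ₕ.
Σ Nₕp̂ₕ = 131.808 + 1297.35 = 1429.158.
1429.158 / 6931 = 0.20620... → 0.206.

0.206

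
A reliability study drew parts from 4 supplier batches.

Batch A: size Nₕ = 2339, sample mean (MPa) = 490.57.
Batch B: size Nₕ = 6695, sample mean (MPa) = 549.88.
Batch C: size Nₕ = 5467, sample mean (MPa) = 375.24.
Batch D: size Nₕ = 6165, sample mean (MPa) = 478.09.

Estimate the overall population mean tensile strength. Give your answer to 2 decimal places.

x̄_st = (Σ Nₕx̄ₕ) / (Σ Nₕ) = (2339·490.57 + 6695·549.88 + 5467·375.24 + 6165·478.09) / 20666
= 9827751.76 / 20666 = 475.5517... → 475.55.

475.55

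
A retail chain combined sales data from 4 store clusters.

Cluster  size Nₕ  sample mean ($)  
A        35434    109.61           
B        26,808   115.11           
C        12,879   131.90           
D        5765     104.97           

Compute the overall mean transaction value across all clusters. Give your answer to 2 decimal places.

114.65

N = 35434 + 26808 + 12879 + 5765 = 80886.
The stratified mean weights each stratum mean by its population share Nₕ/N.
Σ Nₕx̄ₕ = 35434·109.61 + 26808·115.11 + 12879·131.90 + 5765·104.97 = 3883920.74 + 3085868.88 + 1698740.1 + 605152.05 = 9273681.77.
Divide by N: 9273681.77 / 80886 = 114.6513... → 114.65.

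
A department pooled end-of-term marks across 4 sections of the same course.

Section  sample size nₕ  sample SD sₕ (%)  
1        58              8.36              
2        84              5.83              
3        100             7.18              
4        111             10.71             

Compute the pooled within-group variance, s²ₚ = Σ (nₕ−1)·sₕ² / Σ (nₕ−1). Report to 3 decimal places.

70.275

Degrees of freedom: 57 + 83 + 99 + 110 = 349.
Σ(nₕ−1)sₕ² = 57·69.8896 + 83·33.9889 + 99·51.5524 + 110·114.7041 = 24525.9245.
s²ₚ = 24525.9245 / 349 = 70.27486... → 70.275.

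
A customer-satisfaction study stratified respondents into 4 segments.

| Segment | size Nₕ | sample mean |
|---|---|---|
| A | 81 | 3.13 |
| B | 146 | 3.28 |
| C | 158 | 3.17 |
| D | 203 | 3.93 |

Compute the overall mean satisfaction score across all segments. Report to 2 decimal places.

N = 81 + 146 + 158 + 203 = 588.
The stratified mean weights each stratum mean by its population share Nₕ/N.
Σ Nₕx̄ₕ = 81·3.13 + 146·3.28 + 158·3.17 + 203·3.93 = 253.53 + 478.88 + 500.86 + 797.79 = 2031.06.
Divide by N: 2031.06 / 588 = 3.4542... → 3.45.

3.45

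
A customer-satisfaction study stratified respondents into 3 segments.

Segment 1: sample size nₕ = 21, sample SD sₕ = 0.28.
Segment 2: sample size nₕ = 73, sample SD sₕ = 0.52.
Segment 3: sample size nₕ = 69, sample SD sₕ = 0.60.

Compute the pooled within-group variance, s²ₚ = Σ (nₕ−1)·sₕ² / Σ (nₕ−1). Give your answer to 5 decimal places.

1: (21−1)·0.28² = 20·0.0784 = 1.568
2: (73−1)·0.52² = 72·0.2704 = 19.4688
3: (69−1)·0.60² = 68·0.36 = 24.48
Numerator = 45.5168; denominator = Σ(nₕ−1) = 160.
s²ₚ = 45.5168/160 = 0.28448 → 0.28448.

0.28448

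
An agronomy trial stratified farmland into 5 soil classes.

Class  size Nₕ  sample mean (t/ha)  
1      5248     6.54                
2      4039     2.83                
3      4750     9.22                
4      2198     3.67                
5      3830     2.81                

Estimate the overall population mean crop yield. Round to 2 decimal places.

5.40

x̄_st = (Σ Nₕx̄ₕ) / (Σ Nₕ) = (5248·6.54 + 4039·2.83 + 4750·9.22 + 2198·3.67 + 3830·2.81) / 20065
= 108376.25 / 20065 = 5.4013... → 5.40.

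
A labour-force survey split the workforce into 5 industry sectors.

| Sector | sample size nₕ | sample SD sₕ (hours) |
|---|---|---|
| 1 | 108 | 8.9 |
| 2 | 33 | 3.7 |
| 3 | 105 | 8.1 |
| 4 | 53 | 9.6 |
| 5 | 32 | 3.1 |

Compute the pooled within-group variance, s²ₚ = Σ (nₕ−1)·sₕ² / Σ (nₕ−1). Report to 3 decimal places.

Degrees of freedom: 107 + 32 + 104 + 52 + 31 = 326.
Σ(nₕ−1)sₕ² = 107·79.21 + 32·13.69 + 104·65.61 + 52·92.16 + 31·9.61 = 20827.22.
s²ₚ = 20827.22 / 326 = 63.88718... → 63.887.

63.887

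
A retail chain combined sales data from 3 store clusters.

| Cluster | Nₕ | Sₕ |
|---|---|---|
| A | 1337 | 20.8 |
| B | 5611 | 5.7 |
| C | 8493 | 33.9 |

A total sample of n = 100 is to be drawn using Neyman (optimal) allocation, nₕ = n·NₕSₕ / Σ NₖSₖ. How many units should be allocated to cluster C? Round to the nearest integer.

Σ NₕSₕ = 1337·20.8 + 5611·5.7 + 8493·33.9 = 347705.
Share for C: 287912.7/347705 = 0.82804.
n_C = 100 × 0.82804 = 82.804... → 83.

83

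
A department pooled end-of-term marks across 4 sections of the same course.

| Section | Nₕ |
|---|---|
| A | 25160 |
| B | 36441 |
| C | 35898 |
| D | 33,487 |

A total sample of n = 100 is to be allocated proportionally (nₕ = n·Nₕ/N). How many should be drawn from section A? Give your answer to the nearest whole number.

19

N = 25160 + 36441 + 35898 + 33487 = 130986.
n_A = 100·25160/130986 = 19.208... → 19.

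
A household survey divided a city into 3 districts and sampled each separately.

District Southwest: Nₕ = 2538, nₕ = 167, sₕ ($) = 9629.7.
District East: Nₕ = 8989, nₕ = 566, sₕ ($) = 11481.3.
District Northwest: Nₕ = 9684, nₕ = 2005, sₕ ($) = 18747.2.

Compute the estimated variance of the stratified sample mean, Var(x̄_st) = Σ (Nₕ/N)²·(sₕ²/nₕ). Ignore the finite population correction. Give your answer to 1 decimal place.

86316.0

N = 21211. Term for each stratum: Wₕ²sₕ²/nₕ.
Var(x̄_st) = 7950.0524 + 41827.9107 + 36538.0800 = 86316.0430 → 86316.0.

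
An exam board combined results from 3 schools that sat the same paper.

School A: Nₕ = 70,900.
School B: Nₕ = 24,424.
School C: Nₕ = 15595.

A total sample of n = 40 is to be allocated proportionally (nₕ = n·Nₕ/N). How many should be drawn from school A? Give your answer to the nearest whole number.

26

Share of school A = 70900/110919 = 0.63921.
Allocate 40 × 0.63921 = 25.568... → 26.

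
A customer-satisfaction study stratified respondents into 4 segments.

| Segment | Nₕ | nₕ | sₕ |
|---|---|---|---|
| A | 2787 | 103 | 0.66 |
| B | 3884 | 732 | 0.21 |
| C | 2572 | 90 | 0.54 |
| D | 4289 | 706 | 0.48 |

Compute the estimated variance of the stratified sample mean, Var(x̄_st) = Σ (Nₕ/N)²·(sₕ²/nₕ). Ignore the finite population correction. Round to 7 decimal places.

N = 13532; Wₕ = Nₕ/N.
segment A: (2787/13532)²·0.66²/103 = 0.0001793910
segment B: (3884/13532)²·0.21²/732 = 0.0000049632
segment C: (2572/13532)²·0.54²/90 = 0.0001170477
segment D: (4289/13532)²·0.48²/706 = 0.0000327843
Sum = 0.0003341862 → 0.0003342.

0.0003342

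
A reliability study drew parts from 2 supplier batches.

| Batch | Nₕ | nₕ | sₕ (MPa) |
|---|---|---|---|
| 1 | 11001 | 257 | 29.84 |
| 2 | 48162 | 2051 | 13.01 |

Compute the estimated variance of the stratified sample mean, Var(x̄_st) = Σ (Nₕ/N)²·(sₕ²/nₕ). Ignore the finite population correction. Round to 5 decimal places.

0.17448

N = 59163; Wₕ = Nₕ/N.
batch 1: (11001/59163)²·29.84²/257 = 0.11979218
batch 2: (48162/59163)²·13.01²/2051 = 0.05468870
Sum = 0.17448088 → 0.17448.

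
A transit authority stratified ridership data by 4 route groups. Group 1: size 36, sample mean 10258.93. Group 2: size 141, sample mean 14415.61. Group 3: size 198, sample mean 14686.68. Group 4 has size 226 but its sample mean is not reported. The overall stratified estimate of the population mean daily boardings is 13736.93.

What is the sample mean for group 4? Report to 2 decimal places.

13035.44

N = 36 + 141 + 198 + 226 = 601.
Overall total = μ·N = 13736.93·601 = 8255894.93.
Subtract the known strata: 36·10258.93 + 141·14415.61 + 198·14686.68 = 5309885.13.
Remaining total for group 4: 8255894.93 − 5309885.13 = 2946009.8.
Divide by its size: 2946009.8 / 226 = 13035.4416... → 13035.44.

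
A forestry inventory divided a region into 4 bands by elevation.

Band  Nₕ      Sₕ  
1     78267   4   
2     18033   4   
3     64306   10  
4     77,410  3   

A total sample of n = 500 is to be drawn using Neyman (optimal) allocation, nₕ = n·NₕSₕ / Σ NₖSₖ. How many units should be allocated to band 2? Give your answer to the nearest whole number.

Σ NₕSₕ = 78267·4 + 18033·4 + 64306·10 + 77410·3 = 1260490.
Share for 2: 72132/1260490 = 0.05723.
n_2 = 500 × 0.05723 = 28.613... → 29.

29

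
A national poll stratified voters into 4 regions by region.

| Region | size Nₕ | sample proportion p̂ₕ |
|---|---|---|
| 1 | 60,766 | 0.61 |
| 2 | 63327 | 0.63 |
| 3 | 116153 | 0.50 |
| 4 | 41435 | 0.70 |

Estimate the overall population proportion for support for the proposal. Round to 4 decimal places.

N = 60766 + 63327 + 116153 + 41435 = 281681.
Overall proportion = Σ (Nₕ/N)·p̂ₕ.
Σ Nₕp̂ₕ = 37067.26 + 39896.01 + 58076.5 + 29004.5 = 164044.27.
164044.27 / 281681 = 0.582376... → 0.5824.

0.5824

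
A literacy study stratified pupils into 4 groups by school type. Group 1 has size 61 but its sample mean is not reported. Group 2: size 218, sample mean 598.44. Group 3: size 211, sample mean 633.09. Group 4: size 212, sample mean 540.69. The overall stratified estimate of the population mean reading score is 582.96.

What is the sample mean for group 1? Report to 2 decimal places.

Σ Nₕx̄ₕ = N·μ, so 61·x̄_1 = 702·582.96 − (218·598.44 + 211·633.09 + 212·540.69).
= 409237.92 − 378668.19 = 30569.73.
x̄_1 = 30569.73 / 61 = 501.1431... → 501.14.

501.14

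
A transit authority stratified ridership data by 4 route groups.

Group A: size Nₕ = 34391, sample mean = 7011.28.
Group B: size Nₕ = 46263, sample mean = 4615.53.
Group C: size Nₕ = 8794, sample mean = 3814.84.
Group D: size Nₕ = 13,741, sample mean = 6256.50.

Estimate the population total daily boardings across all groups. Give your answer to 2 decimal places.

Population total = Σ Nₕ·x̄ₕ (each stratum's size times its mean).
34391·7011.28 + 46263·4615.53 + 8794·3814.84 + 13741·6256.50 = 241124930.48 + 213528264.39 + 33547702.96 + 85970566.5 = 574171464.33.

574171464.33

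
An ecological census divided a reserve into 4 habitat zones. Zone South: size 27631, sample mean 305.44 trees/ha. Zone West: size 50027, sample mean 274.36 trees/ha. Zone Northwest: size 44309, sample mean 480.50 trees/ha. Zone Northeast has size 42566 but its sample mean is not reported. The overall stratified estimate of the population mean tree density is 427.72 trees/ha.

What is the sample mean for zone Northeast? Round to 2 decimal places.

Σ Nₕx̄ₕ = N·μ, so 42566·x̄_Northeast = 164533·427.72 − (27631·305.44 + 50027·274.36 + 44309·480.50).
= 70374054.76 − 43455494.86 = 26918559.9.
x̄_Northeast = 26918559.9 / 42566 = 632.3958... → 632.40.

632.40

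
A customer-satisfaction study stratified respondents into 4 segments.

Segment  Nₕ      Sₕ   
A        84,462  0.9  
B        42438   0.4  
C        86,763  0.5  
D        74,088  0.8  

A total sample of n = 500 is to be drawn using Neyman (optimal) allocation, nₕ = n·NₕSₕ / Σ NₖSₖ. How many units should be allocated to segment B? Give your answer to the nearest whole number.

43

A: NₕSₕ = 84462·0.9 = 76015.8
B: NₕSₕ = 42438·0.4 = 16975.2
C: NₕSₕ = 86763·0.5 = 43381.5
D: NₕSₕ = 74088·0.8 = 59270.4
Σ NₕSₕ = 195642.9.
n_B = 500·16975.2/195642.9 = 43.383... → 43.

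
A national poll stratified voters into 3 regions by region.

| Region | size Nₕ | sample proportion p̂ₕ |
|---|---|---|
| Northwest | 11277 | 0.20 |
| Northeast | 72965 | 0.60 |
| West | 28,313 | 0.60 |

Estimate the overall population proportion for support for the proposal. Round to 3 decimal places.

0.560

Wₕ = Nₕ/N with N = 112555: 0.1002, 0.6483, 0.2515.
p̂_st = 0.1002·0.20 + 0.6483·0.60 + 0.2515·0.60 ≈ 0.55992... → 0.560.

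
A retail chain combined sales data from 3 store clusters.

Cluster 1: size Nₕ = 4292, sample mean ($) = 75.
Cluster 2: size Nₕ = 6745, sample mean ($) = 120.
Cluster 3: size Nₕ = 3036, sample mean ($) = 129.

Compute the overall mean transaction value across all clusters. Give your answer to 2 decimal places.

N = 4292 + 6745 + 3036 = 14073.
Overall mean = Σ (Nₕ/N)·x̄ₕ — weight by population share, not a simple average.
Σ Nₕx̄ₕ = 4292·75 + 6745·120 + 3036·129 = 321900 + 809400 + 391644 = 1522944.
Divide by N: 1522944 / 14073 = 108.2174... → 108.22.

108.22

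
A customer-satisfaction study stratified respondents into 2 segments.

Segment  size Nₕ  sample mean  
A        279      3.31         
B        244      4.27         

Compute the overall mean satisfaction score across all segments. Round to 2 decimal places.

3.76

x̄_st = (Σ Nₕx̄ₕ) / (Σ Nₕ) = (279·3.31 + 244·4.27) / 523
= 1965.37 / 523 = 3.7579... → 3.76.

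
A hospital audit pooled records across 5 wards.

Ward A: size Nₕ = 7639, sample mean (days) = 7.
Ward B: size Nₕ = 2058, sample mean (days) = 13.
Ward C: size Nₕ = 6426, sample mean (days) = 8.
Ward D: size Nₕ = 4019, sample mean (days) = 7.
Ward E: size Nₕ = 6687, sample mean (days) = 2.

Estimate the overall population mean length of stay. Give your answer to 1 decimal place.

6.5

x̄_st = (Σ Nₕx̄ₕ) / (Σ Nₕ) = (7639·7 + 2058·13 + 6426·8 + 4019·7 + 6687·2) / 26829
= 173142 / 26829 = 6.454... → 6.5.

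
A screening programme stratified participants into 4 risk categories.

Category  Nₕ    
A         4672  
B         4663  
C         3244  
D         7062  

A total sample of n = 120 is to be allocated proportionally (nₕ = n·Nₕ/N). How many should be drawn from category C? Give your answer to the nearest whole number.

N = 4672 + 4663 + 3244 + 7062 = 19641.
n_C = 120·3244/19641 = 19.820... → 20.

20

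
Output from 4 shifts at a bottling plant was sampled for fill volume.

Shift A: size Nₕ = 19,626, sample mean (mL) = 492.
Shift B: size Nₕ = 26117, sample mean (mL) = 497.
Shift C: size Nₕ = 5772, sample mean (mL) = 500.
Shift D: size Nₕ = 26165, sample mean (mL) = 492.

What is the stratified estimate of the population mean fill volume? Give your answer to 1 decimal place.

N = 19626 + 26117 + 5772 + 26165 = 77680.
The stratified mean weights each stratum mean by its population share Nₕ/N.
Σ Nₕx̄ₕ = 19626·492 + 26117·497 + 5772·500 + 26165·492 = 9655992 + 12980149 + 2886000 + 12873180 = 38395321.
Divide by N: 38395321 / 77680 = 494.276... → 494.3.

494.3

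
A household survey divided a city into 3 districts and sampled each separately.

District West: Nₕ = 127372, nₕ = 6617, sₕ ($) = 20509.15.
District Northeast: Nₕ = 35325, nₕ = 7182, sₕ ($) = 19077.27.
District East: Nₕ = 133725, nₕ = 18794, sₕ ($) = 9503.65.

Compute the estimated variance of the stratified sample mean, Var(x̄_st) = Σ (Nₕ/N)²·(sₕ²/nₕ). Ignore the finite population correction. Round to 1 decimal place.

13434.8

N = 296422; Wₕ = Nₕ/N.
district West: (127372/296422)²·20509.15²/6617 = 11737.1123
district Northeast: (35325/296422)²·19077.27²/7182 = 719.6652
district East: (133725/296422)²·9503.65²/18794 = 978.0611
Sum = 13434.8386 → 13434.8.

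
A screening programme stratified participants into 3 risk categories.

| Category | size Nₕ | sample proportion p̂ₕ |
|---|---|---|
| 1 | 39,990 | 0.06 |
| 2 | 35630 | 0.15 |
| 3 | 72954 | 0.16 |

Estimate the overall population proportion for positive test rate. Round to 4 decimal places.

N = 39990 + 35630 + 72954 = 148574.
Overall proportion = Σ (Nₕ/N)·p̂ₕ.
Σ Nₕp̂ₕ = 2399.4 + 5344.5 + 11672.64 = 19416.54.
19416.54 / 148574 = 0.130686... → 0.1307.

0.1307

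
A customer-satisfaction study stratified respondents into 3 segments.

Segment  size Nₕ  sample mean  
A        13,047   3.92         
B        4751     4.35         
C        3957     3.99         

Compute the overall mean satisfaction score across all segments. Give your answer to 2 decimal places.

4.03

x̄_st = (Σ Nₕx̄ₕ) / (Σ Nₕ) = (13047·3.92 + 4751·4.35 + 3957·3.99) / 21755
= 87599.52 / 21755 = 4.0266... → 4.03.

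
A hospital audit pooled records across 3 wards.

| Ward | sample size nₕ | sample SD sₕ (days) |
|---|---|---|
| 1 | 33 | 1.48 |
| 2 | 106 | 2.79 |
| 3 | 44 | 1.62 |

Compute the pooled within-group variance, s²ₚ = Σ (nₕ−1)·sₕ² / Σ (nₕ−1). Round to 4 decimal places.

5.5571

1: (33−1)·1.48² = 32·2.1904 = 70.0928
2: (106−1)·2.79² = 105·7.7841 = 817.3305
3: (44−1)·1.62² = 43·2.6244 = 112.8492
Numerator = 1000.2725; denominator = Σ(nₕ−1) = 180.
s²ₚ = 1000.2725/180 = 5.557069... → 5.5571.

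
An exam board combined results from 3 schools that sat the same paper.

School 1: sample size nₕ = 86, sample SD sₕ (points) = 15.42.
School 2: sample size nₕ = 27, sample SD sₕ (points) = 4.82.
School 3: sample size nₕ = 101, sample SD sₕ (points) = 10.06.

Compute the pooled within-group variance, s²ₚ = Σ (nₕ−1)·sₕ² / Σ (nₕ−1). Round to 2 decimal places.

Degrees of freedom: 85 + 26 + 100 = 211.
Σ(nₕ−1)sₕ² = 85·237.7764 + 26·23.2324 + 100·101.2036 = 30935.3964.
s²ₚ = 30935.3964 / 211 = 146.6133... → 146.61.

146.61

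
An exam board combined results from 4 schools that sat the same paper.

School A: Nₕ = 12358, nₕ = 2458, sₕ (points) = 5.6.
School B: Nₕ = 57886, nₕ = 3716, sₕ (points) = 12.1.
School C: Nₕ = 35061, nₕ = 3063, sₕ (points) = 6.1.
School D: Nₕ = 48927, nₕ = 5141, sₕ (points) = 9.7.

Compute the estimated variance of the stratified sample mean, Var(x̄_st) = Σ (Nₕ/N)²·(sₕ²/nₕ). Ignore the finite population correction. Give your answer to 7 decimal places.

N = 154232; Wₕ = Nₕ/N.
school A: (12358/154232)²·5.6²/2458 = 0.0000819109
school B: (57886/154232)²·12.1²/3716 = 0.0055500019
school C: (35061/154232)²·6.1²/3063 = 0.0006277870
school D: (48927/154232)²·9.7²/5141 = 0.0018418067
Sum = 0.0081015065 → 0.0081015.

0.0081015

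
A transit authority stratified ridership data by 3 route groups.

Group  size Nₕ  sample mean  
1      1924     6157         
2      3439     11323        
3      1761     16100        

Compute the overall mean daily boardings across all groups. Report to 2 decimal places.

11108.64

N = 1924 + 3439 + 1761 = 7124.
Overall mean = Σ (Nₕ/N)·x̄ₕ — weight by population share, not a simple average.
Σ Nₕx̄ₕ = 1924·6157 + 3439·11323 + 1761·16100 = 11846068 + 38939797 + 28352100 = 79137965.
Divide by N: 79137965 / 7124 = 11108.6419... → 11108.64.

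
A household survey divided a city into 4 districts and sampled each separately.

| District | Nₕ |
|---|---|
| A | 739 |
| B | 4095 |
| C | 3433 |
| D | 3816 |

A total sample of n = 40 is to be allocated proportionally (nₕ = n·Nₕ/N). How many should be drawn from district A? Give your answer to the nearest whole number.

2

Share of district A = 739/12083 = 0.06116.
Allocate 40 × 0.06116 = 2.446... → 2.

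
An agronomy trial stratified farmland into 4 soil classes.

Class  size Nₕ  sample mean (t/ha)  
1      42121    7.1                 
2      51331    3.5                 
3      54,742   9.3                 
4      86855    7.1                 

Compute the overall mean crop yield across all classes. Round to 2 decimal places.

N = 235049; weights Wₕ = Nₕ/N = (0.1792, 0.2184, 0.2329, 0.3695).
x̄_st = Σ Wₕ·x̄ₕ = 0.1792·7.1 + 0.2184·3.5 + 0.2329·9.3 + 0.3695·7.1 ≈ 6.8262...
→ 6.83.

6.83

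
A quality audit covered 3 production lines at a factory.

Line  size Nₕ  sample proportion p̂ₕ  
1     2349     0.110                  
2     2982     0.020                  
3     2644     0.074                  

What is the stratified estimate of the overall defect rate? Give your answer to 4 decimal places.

0.0644

N = 2349 + 2982 + 2644 = 7975.
Overall proportion = Σ (Nₕ/N)·p̂ₕ.
Σ Nₕp̂ₕ = 258.39 + 59.64 + 195.656 = 513.686.
513.686 / 7975 = 0.064412... → 0.0644.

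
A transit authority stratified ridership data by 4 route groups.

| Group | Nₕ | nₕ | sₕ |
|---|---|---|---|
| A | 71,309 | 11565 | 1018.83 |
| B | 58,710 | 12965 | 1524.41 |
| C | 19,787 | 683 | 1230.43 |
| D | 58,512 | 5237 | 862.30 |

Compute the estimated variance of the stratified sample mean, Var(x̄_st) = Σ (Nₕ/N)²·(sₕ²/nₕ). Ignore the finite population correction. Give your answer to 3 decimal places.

N = 208318. Term for each stratum: Wₕ²sₕ²/nₕ.
Var(x̄_st) = 10.517025 + 14.236447 + 19.998593 + 11.201353 = 55.953418 → 55.953.

55.953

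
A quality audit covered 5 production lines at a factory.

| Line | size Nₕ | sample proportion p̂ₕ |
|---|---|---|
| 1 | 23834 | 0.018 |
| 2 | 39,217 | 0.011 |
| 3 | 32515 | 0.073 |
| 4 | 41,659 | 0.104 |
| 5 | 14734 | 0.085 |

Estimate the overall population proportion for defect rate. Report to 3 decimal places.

N = 23834 + 39217 + 32515 + 41659 + 14734 = 151959.
Overall proportion = Σ (Nₕ/N)·p̂ₕ.
Σ Nₕp̂ₕ = 429.012 + 431.387 + 2373.595 + 4332.536 + 1252.39 = 8818.92.
8818.92 / 151959 = 0.05803... → 0.058.

0.058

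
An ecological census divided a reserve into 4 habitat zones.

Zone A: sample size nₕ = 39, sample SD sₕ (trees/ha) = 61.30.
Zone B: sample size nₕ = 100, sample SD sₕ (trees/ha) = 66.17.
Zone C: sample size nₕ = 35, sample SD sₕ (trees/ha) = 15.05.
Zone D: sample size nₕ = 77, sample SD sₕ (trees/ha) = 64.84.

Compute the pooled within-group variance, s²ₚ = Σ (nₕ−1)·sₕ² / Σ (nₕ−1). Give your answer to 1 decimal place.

3657.8

Degrees of freedom: 38 + 99 + 34 + 76 = 247.
Σ(nₕ−1)sₕ² = 38·3757.69 + 99·4378.4689 + 34·226.5025 + 76·4204.2256 = 903482.8717.
s²ₚ = 903482.8717 / 247 = 3657.825... → 3657.8.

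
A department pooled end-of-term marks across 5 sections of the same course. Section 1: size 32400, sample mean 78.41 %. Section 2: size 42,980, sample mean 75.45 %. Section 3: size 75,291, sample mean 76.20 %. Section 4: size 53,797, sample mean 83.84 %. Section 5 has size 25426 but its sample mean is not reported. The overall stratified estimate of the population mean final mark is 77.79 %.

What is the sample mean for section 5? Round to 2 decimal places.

N = 32400 + 42980 + 75291 + 53797 + 25426 = 229894.
Overall total = μ·N = 77.79·229894 = 17883454.26.
Subtract the known strata: 32400·78.41 + 42980·75.45 + 75291·76.20 + 53797·83.84 = 16030839.68.
Remaining total for section 5: 17883454.26 − 16030839.68 = 1852614.58.
Divide by its size: 1852614.58 / 25426 = 72.8630... → 72.86.

72.86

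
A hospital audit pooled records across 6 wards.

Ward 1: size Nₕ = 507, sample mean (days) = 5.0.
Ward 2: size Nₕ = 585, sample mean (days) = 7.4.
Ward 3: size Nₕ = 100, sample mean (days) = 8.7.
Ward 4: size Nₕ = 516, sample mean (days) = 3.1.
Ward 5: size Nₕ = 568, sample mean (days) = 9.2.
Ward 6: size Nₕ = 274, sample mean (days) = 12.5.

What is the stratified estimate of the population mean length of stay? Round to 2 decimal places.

N = 2550; weights Wₕ = Nₕ/N = (0.1988, 0.2294, 0.0392, 0.2024, 0.2227, 0.1075).
x̄_st = Σ Wₕ·x̄ₕ = 0.1988·5.0 + 0.2294·7.4 + 0.0392·8.7 + 0.2024·3.1 + 0.2227·9.2 + 0.1075·12.5 ≈ 7.0526...
→ 7.05.

7.05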